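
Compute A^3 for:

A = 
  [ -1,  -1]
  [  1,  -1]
A^3 = 
  [  2,  -2]
  [  2,   2]

A² = A·A:
A²[1,1] = (-1)(-1) + (-1)(1) = 0
A²[1,2] = (-1)(-1) + (-1)(-1) = 2
A²[2,1] = (1)(-1) + (-1)(1) = -2
A²[2,2] = (1)(-1) + (-1)(-1) = 0
A² = 
  [  0,   2]
  [ -2,   0]

A^3 = A^2·A:
A^3[1,1] = (0)(-1) + (2)(1) = 2
A^3[1,2] = (0)(-1) + (2)(-1) = -2
A^3[2,1] = (-2)(-1) + (0)(1) = 2
A^3[2,2] = (-2)(-1) + (0)(-1) = 2
A^3 = 
  [  2,  -2]
  [  2,   2]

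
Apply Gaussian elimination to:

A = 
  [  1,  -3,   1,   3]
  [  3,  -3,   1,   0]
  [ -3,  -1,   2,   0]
Row operations:
R2 → R2 - (3)·R1
R3 → R3 + (3)·R1
R3 → R3 + (5/3)·R2

Resulting echelon form:
REF = 
  [  1,  -3,   1,   3]
  [  0,   6,  -2,  -9]
  [  0,   0, 5/3,  -6]

Rank = 3 (number of non-zero pivot rows).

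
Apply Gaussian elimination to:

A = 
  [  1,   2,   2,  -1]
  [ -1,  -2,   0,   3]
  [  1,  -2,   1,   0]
Row operations:
R2 → R2 + (1)·R1
R3 → R3 - (1)·R1
Swap R2 ↔ R3

Resulting echelon form:
REF = 
  [  1,   2,   2,  -1]
  [  0,  -4,  -1,   1]
  [  0,   0,   2,   2]

Rank = 3 (number of non-zero pivot rows).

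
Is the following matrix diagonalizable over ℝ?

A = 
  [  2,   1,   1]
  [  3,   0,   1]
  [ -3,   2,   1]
No

Characteristic polynomial: det(λI - A) = λ³ - 3λ² + 4
Testing integer divisors of the constant term: p(-1) = 0, so (λ + 1) is a factor:
p(λ) = (λ + 1)(λ² - 4λ + 4)
λ² - 4λ + 4 = (λ - 2)²
Eigenvalues: -1, 2, 2
λ=-1: alg. mult. = 1, geom. mult. = 3 - rank(A - (-1)I) = 3 - 2 = 1
λ=2: alg. mult. = 2, geom. mult. = 3 - rank(A - (2)I) = 3 - 2 = 1
Sum of geometric multiplicities = 2 < n = 3, so there aren't enough independent eigenvectors.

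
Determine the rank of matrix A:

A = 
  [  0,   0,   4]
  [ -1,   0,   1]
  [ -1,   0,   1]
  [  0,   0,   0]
rank(A) = 2

Row reduce:
Swap R1 ↔ R2
R3 → R3 - (1)·R1
REF = 
  [ -1,   0,   1]
  [  0,   0,   4]
  [  0,   0,   0]
  [  0,   0,   0]
Pivot columns: 1, 3 → 2 pivots.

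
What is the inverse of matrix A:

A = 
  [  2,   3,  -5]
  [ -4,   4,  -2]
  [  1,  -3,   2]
det(A) = (2)·((4)(2) - (-2)(-3)) - (3)·((-4)(2) - (-2)(1)) + (-5)·((-4)(-3) - (4)(1))
  = (2)(2) - (3)(-6) + (-5)(8)
  = -18
det(A) = -18 ≠ 0, so A is invertible.

Cofactors Cᵢⱼ = (-1)ⁱ⁺ʲ·Mᵢⱼ:
C = 
  [  2,   6,   8]
  [  9,   9,   9]
  [ 14,  24,  20]

adj(A) = Cᵀ:
adj(A) = 
  [  2,   9,  14]
  [  6,   9,  24]
  [  8,   9,  20]

A⁻¹ = (-1/18) · adj(A):
A⁻¹ = 
  [ -1/9,  -1/2,  -7/9]
  [ -1/3,  -1/2,  -4/3]
  [ -4/9,  -1/2, -10/9]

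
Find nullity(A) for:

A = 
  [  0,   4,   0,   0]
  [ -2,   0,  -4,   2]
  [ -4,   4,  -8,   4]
nullity(A) = 2

Row reduce:
Swap R1 ↔ R2
R3 → R3 - (2)·R1
R3 → R3 - (1)·R2
REF = 
  [ -2,   0,  -4,   2]
  [  0,   4,   0,   0]
  [  0,   0,   0,   0]
Pivot columns: 1, 2 → 2 pivots.
rank(A) = 2, so nullity(A) = 4 - 2 = 2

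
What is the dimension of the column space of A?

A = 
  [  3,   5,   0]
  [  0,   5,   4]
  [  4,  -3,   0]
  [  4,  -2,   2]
Row reduce:
R3 → R3 - (4/3)·R1
R4 → R4 - (4/3)·R1
R3 → R3 + (29/15)·R2
R4 → R4 + (26/15)·R2
R4 → R4 - (67/58)·R3
REF = 
  [     3,      5,      0]
  [     0,      5,      4]
  [     0,      0, 116/15]
  [     0,      0,      0]
Pivot columns: 1, 2, 3 → 3 pivots.
dim(Col(A)) = number of pivot columns = 3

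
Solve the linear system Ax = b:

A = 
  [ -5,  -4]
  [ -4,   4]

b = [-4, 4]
Row reduce the augmented matrix [A|b]:
R2 → R2 - (4/5)·R1
REF = 
  [  -5,   -4,   -4]
  [   0, 36/5, 36/5]

Back-substitution:
x₂ = (36/5) / (36/5) = 1
x₁ = (-4 - (-4)(1)) / (-5) = 0

x = [0, 1]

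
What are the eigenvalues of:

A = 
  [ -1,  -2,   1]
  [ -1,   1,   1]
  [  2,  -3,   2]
Characteristic polynomial: det(λI - A) = λ³ - 2λ² - 2λ + 12
Testing integer divisors of the constant term: p(-2) = 0, so (λ + 2) is a factor:
p(λ) = (λ + 2)(λ² - 4λ + 6)
λ² - 4λ + 6 = 0  ⇒  λ = (4 ± √((-4)² - 4·(6)))/2 = (4 ± √(-8))/2
  = 2 + i√2,  2 - i√2

λ = -2, 2 + i√2, 2 - i√2  (≈ -2, 2 + 1.414i, 2 - 1.414i)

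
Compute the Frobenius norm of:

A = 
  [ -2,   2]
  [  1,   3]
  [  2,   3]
||A||_F = 5.568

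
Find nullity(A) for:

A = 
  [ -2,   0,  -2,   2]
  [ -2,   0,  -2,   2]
nullity(A) = 3

Row reduce:
R2 → R2 - (1)·R1
REF = 
  [ -2,   0,  -2,   2]
  [  0,   0,   0,   0]
Pivot columns: 1 → 1 pivot.
rank(A) = 1, so nullity(A) = 4 - 1 = 3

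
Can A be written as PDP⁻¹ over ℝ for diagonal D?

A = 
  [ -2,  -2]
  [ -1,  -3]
Yes

tr(A) = -5, det(A) = 4
Characteristic polynomial: λ² - tr(A)λ + det(A) = λ² + 5λ + 4
λ² + 5λ + 4 = (λ + 4)(λ + 1)
Eigenvalues: -1, -4
λ=-4: alg. mult. = 1, geom. mult. = 2 - rank(A - (-4)I) = 2 - 1 = 1
λ=-1: alg. mult. = 1, geom. mult. = 2 - rank(A - (-1)I) = 2 - 1 = 1
Sum of geometric multiplicities equals n, so A has n independent eigenvectors.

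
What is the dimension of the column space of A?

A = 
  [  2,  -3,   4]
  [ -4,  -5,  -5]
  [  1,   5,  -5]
dim(Col(A)) = 3

Row reduce:
R2 → R2 + (2)·R1
R3 → R3 - (1/2)·R1
R3 → R3 + (13/22)·R2
REF = 
  [      2,      -3,       4]
  [      0,     -11,       3]
  [      0,       0, -115/22]
Pivot columns: 1, 2, 3 → 3 pivots.
dim(Col(A)) = number of pivot columns = 3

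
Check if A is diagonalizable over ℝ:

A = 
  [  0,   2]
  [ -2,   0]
No

tr(A) = 0, det(A) = 4
Characteristic polynomial: λ² - tr(A)λ + det(A) = λ² + 4
λ² + 4 = 0  ⇒  λ = (0 ± √((0)² - 4·(4)))/2 = (0 ± √(-16))/2
  = 2i,  -2i
Eigenvalues: 2i, -2i  (≈ 0 + 2i, 0 - 2i)
Has complex eigenvalues (not diagonalizable over ℝ).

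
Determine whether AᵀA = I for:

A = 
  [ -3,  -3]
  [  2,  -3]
No

AᵀA = 
  [ 13,   3]
  [  3,  18]
≠ I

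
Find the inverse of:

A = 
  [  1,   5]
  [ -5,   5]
det(A) = (1)(5) - (5)(-5) = 30
For a 2×2 matrix, A⁻¹ = (1/det(A)) · [[d, -b], [-c, a]]
    = (1/30) · [[5, -5], [5, 1]]

A⁻¹ = 
  [ 1/6, -1/6]
  [ 1/6, 1/30]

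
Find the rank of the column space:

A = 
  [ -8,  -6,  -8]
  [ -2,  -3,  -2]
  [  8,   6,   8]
Row reduce:
R2 → R2 - (1/4)·R1
R3 → R3 + (1)·R1
REF = 
  [  -8,   -6,   -8]
  [   0, -3/2,    0]
  [   0,    0,    0]
Pivot columns: 1, 2 → 2 pivots.
dim(Col(A)) = number of pivot columns = 2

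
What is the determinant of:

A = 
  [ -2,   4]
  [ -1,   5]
-6

For a 2×2 matrix, det = ad - bc = (-2)(5) - (4)(-1) = -6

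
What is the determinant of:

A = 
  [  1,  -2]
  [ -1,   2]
For a 2×2 matrix, det = ad - bc = (1)(2) - (-2)(-1) = 0

det(A) = 0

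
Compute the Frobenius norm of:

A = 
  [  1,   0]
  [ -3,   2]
||A||_F = 3.742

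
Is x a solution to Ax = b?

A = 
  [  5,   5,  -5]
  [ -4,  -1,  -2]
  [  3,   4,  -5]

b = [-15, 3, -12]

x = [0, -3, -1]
No

Ax = [-10, 5, -7] ≠ b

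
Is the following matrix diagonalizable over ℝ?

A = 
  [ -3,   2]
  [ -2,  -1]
No

tr(A) = -4, det(A) = 7
Characteristic polynomial: λ² - tr(A)λ + det(A) = λ² + 4λ + 7
λ² + 4λ + 7 = 0  ⇒  λ = (-4 ± √((4)² - 4·(7)))/2 = (-4 ± √(-12))/2
  = -2 + i√3,  -2 - i√3
Eigenvalues: -2 + i√3, -2 - i√3  (≈ -2 + 1.732i, -2 - 1.732i)
Has complex eigenvalues (not diagonalizable over ℝ).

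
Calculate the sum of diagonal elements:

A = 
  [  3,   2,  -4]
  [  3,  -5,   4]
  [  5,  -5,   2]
0

tr(A) = 3 + -5 + 2 = 0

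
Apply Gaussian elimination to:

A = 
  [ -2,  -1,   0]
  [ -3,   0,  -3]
Row operations:
R2 → R2 - (3/2)·R1

Resulting echelon form:
REF = 
  [ -2,  -1,   0]
  [  0, 3/2,  -3]

Rank = 2 (number of non-zero pivot rows).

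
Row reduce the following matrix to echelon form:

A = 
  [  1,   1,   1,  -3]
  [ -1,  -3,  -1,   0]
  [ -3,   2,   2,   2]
Row operations:
R2 → R2 + (1)·R1
R3 → R3 + (3)·R1
R3 → R3 + (5/2)·R2

Resulting echelon form:
REF = 
  [    1,     1,     1,    -3]
  [    0,    -2,     0,    -3]
  [    0,     0,     5, -29/2]

Rank = 3 (number of non-zero pivot rows).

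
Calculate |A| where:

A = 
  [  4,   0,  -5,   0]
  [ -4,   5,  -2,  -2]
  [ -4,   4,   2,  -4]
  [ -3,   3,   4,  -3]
Cofactor expansion along row 1: det(A) = a₁₁M₁₁ - a₁₂M₁₂ + a₁₃M₁₃ - a₁₄M₁₄

M₁₁ = det[[5, -2, -2]; [4, 2, -4]; [3, 4, -3]]
  = (5)·((2)(-3) - (-4)(4)) - (-2)·((4)(-3) - (-4)(3)) + (-2)·((4)(4) - (2)(3))
  = (5)(10) - (-2)(0) + (-2)(10)
  = 30
M₁₂ = det[[-4, -2, -2]; [-4, 2, -4]; [-3, 4, -3]]
  = (-4)·((2)(-3) - (-4)(4)) - (-2)·((-4)(-3) - (-4)(-3)) + (-2)·((-4)(4) - (2)(-3))
  = (-4)(10) - (-2)(0) + (-2)(-10)
  = -20
M₁₃ = det[[-4, 5, -2]; [-4, 4, -4]; [-3, 3, -3]]
  = (-4)·((4)(-3) - (-4)(3)) - (5)·((-4)(-3) - (-4)(-3)) + (-2)·((-4)(3) - (4)(-3))
  = (-4)(0) - (5)(0) + (-2)(0)
  = 0
M₁₄ = det[[-4, 5, -2]; [-4, 4, 2]; [-3, 3, 4]]
  = (-4)·((4)(4) - (2)(3)) - (5)·((-4)(4) - (2)(-3)) + (-2)·((-4)(3) - (4)(-3))
  = (-4)(10) - (5)(-10) + (-2)(0)
  = 10

det(A) = (4)(30) - (0)(-20) + (-5)(0) - (0)(10) = 120

det(A) = 120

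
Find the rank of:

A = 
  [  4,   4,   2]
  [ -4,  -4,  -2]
Row reduce:
R2 → R2 + (1)·R1
REF = 
  [  4,   4,   2]
  [  0,   0,   0]
Pivot columns: 1 → 1 pivot.

rank(A) = 1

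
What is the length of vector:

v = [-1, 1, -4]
4.243

||v||₂ = √((-1)² + (1)² + (-4)²) = √18 = 4.243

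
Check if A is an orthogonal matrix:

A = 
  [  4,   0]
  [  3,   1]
No

AᵀA = 
  [ 25,   3]
  [  3,   1]
≠ I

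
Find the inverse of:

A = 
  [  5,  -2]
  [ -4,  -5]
det(A) = (5)(-5) - (-2)(-4) = -33
For a 2×2 matrix, A⁻¹ = (1/det(A)) · [[d, -b], [-c, a]]
    = (-1/33) · [[-5, 2], [4, 5]]

A⁻¹ = 
  [ 5/33, -2/33]
  [-4/33, -5/33]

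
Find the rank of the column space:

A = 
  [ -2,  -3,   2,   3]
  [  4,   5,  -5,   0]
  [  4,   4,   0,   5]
Row reduce:
R2 → R2 + (2)·R1
R3 → R3 + (2)·R1
R3 → R3 - (2)·R2
REF = 
  [ -2,  -3,   2,   3]
  [  0,  -1,  -1,   6]
  [  0,   0,   6,  -1]
Pivot columns: 1, 2, 3 → 3 pivots.
dim(Col(A)) = number of pivot columns = 3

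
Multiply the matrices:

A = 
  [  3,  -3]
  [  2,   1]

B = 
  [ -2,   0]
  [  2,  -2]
A is 2×2 and B is 2×2, so AB is 2×2. Each entry is (row of A)·(column of B):
AB[1,1] = (3)(-2) + (-3)(2) = -12
AB[1,2] = (3)(0) + (-3)(-2) = 6
AB[2,1] = (2)(-2) + (1)(2) = -2
AB[2,2] = (2)(0) + (1)(-2) = -2

AB = 
  [-12,   6]
  [ -2,  -2]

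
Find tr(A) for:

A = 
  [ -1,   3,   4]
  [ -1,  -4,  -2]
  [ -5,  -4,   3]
-2

tr(A) = -1 + -4 + 3 = -2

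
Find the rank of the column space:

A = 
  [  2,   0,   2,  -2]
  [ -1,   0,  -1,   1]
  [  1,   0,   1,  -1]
dim(Col(A)) = 1

Row reduce:
R2 → R2 + (1/2)·R1
R3 → R3 - (1/2)·R1
REF = 
  [  2,   0,   2,  -2]
  [  0,   0,   0,   0]
  [  0,   0,   0,   0]
Pivot columns: 1 → 1 pivot.
dim(Col(A)) = number of pivot columns = 1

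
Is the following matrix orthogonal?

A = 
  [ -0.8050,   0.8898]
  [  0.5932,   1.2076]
No

AᵀA = 
  [  0.9999,   0.0001]
  [  0.0001,   2.2500]
≠ I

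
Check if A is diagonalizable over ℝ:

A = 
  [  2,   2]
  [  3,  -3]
Yes

tr(A) = -1, det(A) = -12
Characteristic polynomial: λ² - tr(A)λ + det(A) = λ² + λ - 12
λ² + λ - 12 = (λ + 4)(λ - 3)
Eigenvalues: 3, -4
λ=-4: alg. mult. = 1, geom. mult. = 2 - rank(A - (-4)I) = 2 - 1 = 1
λ=3: alg. mult. = 1, geom. mult. = 2 - rank(A - (3)I) = 2 - 1 = 1
Sum of geometric multiplicities equals n, so A has n independent eigenvectors.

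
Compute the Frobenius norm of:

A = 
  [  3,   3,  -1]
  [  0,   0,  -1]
||A||_F = 4.472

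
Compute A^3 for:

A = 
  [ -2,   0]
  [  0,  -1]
A² = A·A:
A²[1,1] = (-2)(-2) + (0)(0) = 4
A²[1,2] = (-2)(0) + (0)(-1) = 0
A²[2,1] = (0)(-2) + (-1)(0) = 0
A²[2,2] = (0)(0) + (-1)(-1) = 1
A² = 
  [  4,   0]
  [  0,   1]

A^3 = A^2·A:
A^3[1,1] = (4)(-2) + (0)(0) = -8
A^3[1,2] = (4)(0) + (0)(-1) = 0
A^3[2,1] = (0)(-2) + (1)(0) = 0
A^3[2,2] = (0)(0) + (1)(-1) = -1
A^3 = 
  [ -8,   0]
  [  0,  -1]

Therefore
A^3 = 
  [ -8,   0]
  [  0,  -1]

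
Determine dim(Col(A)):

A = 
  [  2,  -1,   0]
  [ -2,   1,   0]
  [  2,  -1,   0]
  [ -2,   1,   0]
dim(Col(A)) = 1

Row reduce:
R2 → R2 + (1)·R1
R3 → R3 - (1)·R1
R4 → R4 + (1)·R1
REF = 
  [  2,  -1,   0]
  [  0,   0,   0]
  [  0,   0,   0]
  [  0,   0,   0]
Pivot columns: 1 → 1 pivot.
dim(Col(A)) = number of pivot columns = 1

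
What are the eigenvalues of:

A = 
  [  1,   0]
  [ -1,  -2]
λ = 1, -2

tr(A) = -1, det(A) = -2
Characteristic polynomial: λ² - tr(A)λ + det(A) = λ² + λ - 2
λ² + λ - 2 = (λ + 2)(λ - 1)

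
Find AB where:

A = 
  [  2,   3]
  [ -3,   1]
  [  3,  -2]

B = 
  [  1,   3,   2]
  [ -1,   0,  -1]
A is 3×2 and B is 2×3, so AB is 3×3. Each entry is (row of A)·(column of B):
AB[1,1] = (2)(1) + (3)(-1) = -1
AB[1,2] = (2)(3) + (3)(0) = 6
AB[1,3] = (2)(2) + (3)(-1) = 1
AB[2,1] = (-3)(1) + (1)(-1) = -4
AB[2,2] = (-3)(3) + (1)(0) = -9
AB[2,3] = (-3)(2) + (1)(-1) = -7
AB[3,1] = (3)(1) + (-2)(-1) = 5
AB[3,2] = (3)(3) + (-2)(0) = 9
AB[3,3] = (3)(2) + (-2)(-1) = 8

AB = 
  [ -1,   6,   1]
  [ -4,  -9,  -7]
  [  5,   9,   8]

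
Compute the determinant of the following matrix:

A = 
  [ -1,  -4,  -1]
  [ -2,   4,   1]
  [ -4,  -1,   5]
Cofactor expansion along row 1:
det(A) = (-1)·((4)(5) - (1)(-1)) - (-4)·((-2)(5) - (1)(-4)) + (-1)·((-2)(-1) - (4)(-4))
  = (-1)(21) - (-4)(-6) + (-1)(18)
  = -63

det(A) = -63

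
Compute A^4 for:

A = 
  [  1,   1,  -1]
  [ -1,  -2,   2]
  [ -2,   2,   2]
A^4 = 
  [ 21, -25, -15]
  [-35,  56,  20]
  [-90, -10, 106]

A² = A·A:
A²[1,1] = (1)(1) + (1)(-1) + (-1)(-2) = 2
A²[1,2] = (1)(1) + (1)(-2) + (-1)(2) = -3
A²[1,3] = (1)(-1) + (1)(2) + (-1)(2) = -1
A²[2,1] = (-1)(1) + (-2)(-1) + (2)(-2) = -3
A²[2,2] = (-1)(1) + (-2)(-2) + (2)(2) = 7
A²[2,3] = (-1)(-1) + (-2)(2) + (2)(2) = 1
A²[3,1] = (-2)(1) + (2)(-1) + (2)(-2) = -8
A²[3,2] = (-2)(1) + (2)(-2) + (2)(2) = -2
A²[3,3] = (-2)(-1) + (2)(2) + (2)(2) = 10
A² = 
  [  2,  -3,  -1]
  [ -3,   7,   1]
  [ -8,  -2,  10]

A^3 = A^2·A:
A^3[1,1] = (2)(1) + (-3)(-1) + (-1)(-2) = 7
A^3[1,2] = (2)(1) + (-3)(-2) + (-1)(2) = 6
A^3[1,3] = (2)(-1) + (-3)(2) + (-1)(2) = -10
A^3[2,1] = (-3)(1) + (7)(-1) + (1)(-2) = -12
A^3[2,2] = (-3)(1) + (7)(-2) + (1)(2) = -15
A^3[2,3] = (-3)(-1) + (7)(2) + (1)(2) = 19
A^3[3,1] = (-8)(1) + (-2)(-1) + (10)(-2) = -26
A^3[3,2] = (-8)(1) + (-2)(-2) + (10)(2) = 16
A^3[3,3] = (-8)(-1) + (-2)(2) + (10)(2) = 24
A^3 = 
  [  7,   6, -10]
  [-12, -15,  19]
  [-26,  16,  24]

A^4 = A^3·A:
A^4[1,1] = (7)(1) + (6)(-1) + (-10)(-2) = 21
A^4[1,2] = (7)(1) + (6)(-2) + (-10)(2) = -25
A^4[1,3] = (7)(-1) + (6)(2) + (-10)(2) = -15
A^4[2,1] = (-12)(1) + (-15)(-1) + (19)(-2) = -35
A^4[2,2] = (-12)(1) + (-15)(-2) + (19)(2) = 56
A^4[2,3] = (-12)(-1) + (-15)(2) + (19)(2) = 20
A^4[3,1] = (-26)(1) + (16)(-1) + (24)(-2) = -90
A^4[3,2] = (-26)(1) + (16)(-2) + (24)(2) = -10
A^4[3,3] = (-26)(-1) + (16)(2) + (24)(2) = 106
A^4 = 
  [ 21, -25, -15]
  [-35,  56,  20]
  [-90, -10, 106]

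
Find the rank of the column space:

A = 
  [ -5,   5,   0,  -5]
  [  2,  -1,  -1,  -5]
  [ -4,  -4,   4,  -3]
Row reduce:
R2 → R2 + (2/5)·R1
R3 → R3 - (4/5)·R1
R3 → R3 + (8)·R2
REF = 
  [ -5,   5,   0,  -5]
  [  0,   1,  -1,  -7]
  [  0,   0,  -4, -55]
Pivot columns: 1, 2, 3 → 3 pivots.
dim(Col(A)) = number of pivot columns = 3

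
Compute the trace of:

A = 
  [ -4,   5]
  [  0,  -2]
-6

tr(A) = -4 + -2 = -6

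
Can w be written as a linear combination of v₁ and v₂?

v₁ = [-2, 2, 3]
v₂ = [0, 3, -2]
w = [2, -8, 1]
Yes

Form the augmented matrix and row-reduce:
[v₁|v₂|w] = 
  [ -2,   0,   2]
  [  2,   3,  -8]
  [  3,  -2,   1]
R2 → R2 + (1)·R1
R3 → R3 + (3/2)·R1
R3 → R3 + (2/3)·R2
REF = 
  [ -2,   0,   2]
  [  0,   3,  -6]
  [  0,   0,   0]

No row of the form [0 0 | nonzero], so the system is consistent. Back-substitution gives c₁ = -1, c₂ = -2: w = (-1)·v₁ + (-2)·v₂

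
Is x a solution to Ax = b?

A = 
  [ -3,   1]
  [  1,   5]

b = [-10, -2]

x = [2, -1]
No

Ax = [-7, -3] ≠ b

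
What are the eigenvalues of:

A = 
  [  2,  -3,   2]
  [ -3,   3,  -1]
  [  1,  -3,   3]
λ = 0, 7, 1

Characteristic polynomial: det(λI - A) = λ³ - 8λ² + 7λ
The constant term is 0, so λ = 0 is a root: p(λ) = λ(λ² - 8λ + 7)
λ² - 8λ + 7 = (λ - 1)(λ - 7)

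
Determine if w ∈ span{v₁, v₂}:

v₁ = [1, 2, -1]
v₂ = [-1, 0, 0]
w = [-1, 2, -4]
No

Form the augmented matrix and row-reduce:
[v₁|v₂|w] = 
  [  1,  -1,  -1]
  [  2,   0,   2]
  [ -1,   0,  -4]
R2 → R2 - (2)·R1
R3 → R3 + (1)·R1
R3 → R3 + (1/2)·R2
REF = 
  [  1,  -1,  -1]
  [  0,   2,   4]
  [  0,   0,  -3]

Row 3 reads [0 0 | -3], i.e. 0 = -3, so the system is inconsistent and w ∉ span{v₁, v₂}.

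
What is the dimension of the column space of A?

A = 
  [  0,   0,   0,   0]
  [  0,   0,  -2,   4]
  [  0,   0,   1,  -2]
Row reduce:
Swap R1 ↔ R2
R3 → R3 + (1/2)·R1
REF = 
  [  0,   0,  -2,   4]
  [  0,   0,   0,   0]
  [  0,   0,   0,   0]
Pivot columns: 3 → 1 pivot.
dim(Col(A)) = number of pivot columns = 1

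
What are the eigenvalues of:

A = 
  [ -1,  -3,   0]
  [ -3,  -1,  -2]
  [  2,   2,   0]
Characteristic polynomial: det(λI - A) = λ³ + 2λ² - 4λ - 8
Testing integer divisors of the constant term: p(-2) = 0, so (λ + 2) is a factor:
p(λ) = (λ + 2)(λ² - 4)
λ² - 4 = (λ + 2)(λ - 2)

λ = -2, 2, -2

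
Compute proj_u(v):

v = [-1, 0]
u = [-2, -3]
proj_u(v) = [-4/13, -6/13]

v·u = (-1)(-2) + (0)(-3) = 2
u·u = (-2)² + (-3)² = 13
proj_u(v) = (v·u / u·u) × u = (2/13) × u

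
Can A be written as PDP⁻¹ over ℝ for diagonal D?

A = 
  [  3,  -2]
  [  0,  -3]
Yes

tr(A) = 0, det(A) = -9
Characteristic polynomial: λ² - tr(A)λ + det(A) = λ² - 9
λ² - 9 = (λ + 3)(λ - 3)
Eigenvalues: 3, -3
λ=-3: alg. mult. = 1, geom. mult. = 2 - rank(A - (-3)I) = 2 - 1 = 1
λ=3: alg. mult. = 1, geom. mult. = 2 - rank(A - (3)I) = 2 - 1 = 1
Sum of geometric multiplicities equals n, so A has n independent eigenvectors.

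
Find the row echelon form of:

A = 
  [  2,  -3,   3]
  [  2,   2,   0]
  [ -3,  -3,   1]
Row operations:
R2 → R2 - (1)·R1
R3 → R3 + (3/2)·R1
R3 → R3 + (3/2)·R2

Resulting echelon form:
REF = 
  [  2,  -3,   3]
  [  0,   5,  -3]
  [  0,   0,   1]

Rank = 3 (number of non-zero pivot rows).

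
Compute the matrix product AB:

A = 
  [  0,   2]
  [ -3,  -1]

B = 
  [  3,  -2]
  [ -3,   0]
AB = 
  [ -6,   0]
  [ -6,   6]

A is 2×2 and B is 2×2, so AB is 2×2. Each entry is (row of A)·(column of B):
AB[1,1] = (0)(3) + (2)(-3) = -6
AB[1,2] = (0)(-2) + (2)(0) = 0
AB[2,1] = (-3)(3) + (-1)(-3) = -6
AB[2,2] = (-3)(-2) + (-1)(0) = 6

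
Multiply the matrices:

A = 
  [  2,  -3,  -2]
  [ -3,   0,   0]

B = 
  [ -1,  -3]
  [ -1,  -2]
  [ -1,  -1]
AB = 
  [  3,   2]
  [  3,   9]

A is 2×3 and B is 3×2, so AB is 2×2. Each entry is (row of A)·(column of B):
AB[1,1] = (2)(-1) + (-3)(-1) + (-2)(-1) = 3
AB[1,2] = (2)(-3) + (-3)(-2) + (-2)(-1) = 2
AB[2,1] = (-3)(-1) + (0)(-1) + (0)(-1) = 3
AB[2,2] = (-3)(-3) + (0)(-2) + (0)(-1) = 9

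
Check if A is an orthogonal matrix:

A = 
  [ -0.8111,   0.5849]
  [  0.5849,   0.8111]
Yes

AᵀA = 
  [  1,   0]
  [  0,   1]
≈ I (equal to I up to the 4-dp rounding of the entries)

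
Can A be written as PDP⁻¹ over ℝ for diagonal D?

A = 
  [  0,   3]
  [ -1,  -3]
No

tr(A) = -3, det(A) = 3
Characteristic polynomial: λ² - tr(A)λ + det(A) = λ² + 3λ + 3
λ² + 3λ + 3 = 0  ⇒  λ = (-3 ± √((3)² - 4·(3)))/2 = (-3 ± √(-3))/2
  = (-3 + i√3)/2,  (-3 - i√3)/2
Eigenvalues: (-3 + i√3)/2, (-3 - i√3)/2  (≈ -1.5 + 0.866i, -1.5 - 0.866i)
Has complex eigenvalues (not diagonalizable over ℝ).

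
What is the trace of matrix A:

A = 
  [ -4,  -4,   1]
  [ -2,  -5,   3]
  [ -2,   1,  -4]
-13

tr(A) = -4 + -5 + -4 = -13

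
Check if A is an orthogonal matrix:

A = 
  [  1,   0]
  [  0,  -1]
Yes

AᵀA = 
  [  1,   0]
  [  0,   1]
= I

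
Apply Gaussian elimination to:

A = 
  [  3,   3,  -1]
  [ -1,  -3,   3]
Row operations:
R2 → R2 + (1/3)·R1

Resulting echelon form:
REF = 
  [  3,   3,  -1]
  [  0,  -2, 8/3]

Rank = 2 (number of non-zero pivot rows).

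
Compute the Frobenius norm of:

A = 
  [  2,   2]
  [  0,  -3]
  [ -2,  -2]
||A||_F = 5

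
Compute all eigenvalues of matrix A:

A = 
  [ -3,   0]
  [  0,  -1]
λ = -1, -3

tr(A) = -4, det(A) = 3
Characteristic polynomial: λ² - tr(A)λ + det(A) = λ² + 4λ + 3
λ² + 4λ + 3 = (λ + 3)(λ + 1)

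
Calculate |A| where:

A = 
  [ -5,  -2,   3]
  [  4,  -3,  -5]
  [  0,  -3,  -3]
Cofactor expansion along row 1:
det(A) = (-5)·((-3)(-3) - (-5)(-3)) - (-2)·((4)(-3) - (-5)(0)) + (3)·((4)(-3) - (-3)(0))
  = (-5)(-6) - (-2)(-12) + (3)(-12)
  = -30

det(A) = -30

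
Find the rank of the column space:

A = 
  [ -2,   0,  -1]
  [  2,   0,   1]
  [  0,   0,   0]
dim(Col(A)) = 1

Row reduce:
R2 → R2 + (1)·R1
REF = 
  [ -2,   0,  -1]
  [  0,   0,   0]
  [  0,   0,   0]
Pivot columns: 1 → 1 pivot.
dim(Col(A)) = number of pivot columns = 1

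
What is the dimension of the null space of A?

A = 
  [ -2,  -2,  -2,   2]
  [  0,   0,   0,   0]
nullity(A) = 3

Row reduce:
(no row operations needed)
REF = 
  [ -2,  -2,  -2,   2]
  [  0,   0,   0,   0]
Pivot columns: 1 → 1 pivot.
rank(A) = 1, so nullity(A) = 4 - 1 = 3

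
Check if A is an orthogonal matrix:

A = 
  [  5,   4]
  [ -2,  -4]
No

AᵀA = 
  [ 29,  28]
  [ 28,  32]
≠ I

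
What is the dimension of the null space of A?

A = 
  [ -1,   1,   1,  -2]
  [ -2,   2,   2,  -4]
nullity(A) = 3

Row reduce:
R2 → R2 - (2)·R1
REF = 
  [ -1,   1,   1,  -2]
  [  0,   0,   0,   0]
Pivot columns: 1 → 1 pivot.
rank(A) = 1, so nullity(A) = 4 - 1 = 3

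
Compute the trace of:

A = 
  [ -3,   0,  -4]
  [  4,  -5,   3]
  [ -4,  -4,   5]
-3

tr(A) = -3 + -5 + 5 = -3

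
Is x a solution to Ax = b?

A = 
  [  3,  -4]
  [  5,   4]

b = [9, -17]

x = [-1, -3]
Yes

Ax = [9, -17] = b ✓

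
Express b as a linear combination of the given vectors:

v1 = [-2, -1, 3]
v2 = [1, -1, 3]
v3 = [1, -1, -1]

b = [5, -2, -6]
c1 = -1, c2 = 0, c3 = 3

b = -1·v1 + 0·v2 + 3·v3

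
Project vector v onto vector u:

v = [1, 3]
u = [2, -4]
proj_u(v) = [-1, 2]

v·u = (1)(2) + (3)(-4) = -10
u·u = (2)² + (-4)² = 20
proj_u(v) = (v·u / u·u) × u = (-10/20) × u = (-1/2) × u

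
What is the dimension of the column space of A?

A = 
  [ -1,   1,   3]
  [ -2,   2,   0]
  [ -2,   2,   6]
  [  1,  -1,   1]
Row reduce:
R2 → R2 - (2)·R1
R3 → R3 - (2)·R1
R4 → R4 + (1)·R1
R4 → R4 + (2/3)·R2
REF = 
  [ -1,   1,   3]
  [  0,   0,  -6]
  [  0,   0,   0]
  [  0,   0,   0]
Pivot columns: 1, 3 → 2 pivots.
dim(Col(A)) = number of pivot columns = 2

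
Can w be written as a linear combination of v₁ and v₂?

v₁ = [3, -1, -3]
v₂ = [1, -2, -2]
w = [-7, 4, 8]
Yes

Form the augmented matrix and row-reduce:
[v₁|v₂|w] = 
  [  3,   1,  -7]
  [ -1,  -2,   4]
  [ -3,  -2,   8]
R2 → R2 + (1/3)·R1
R3 → R3 + (1)·R1
R3 → R3 - (3/5)·R2
REF = 
  [   3,    1,   -7]
  [   0, -5/3,  5/3]
  [   0,    0,    0]

No row of the form [0 0 | nonzero], so the system is consistent. Back-substitution gives c₁ = -2, c₂ = -1: w = (-2)·v₁ + (-1)·v₂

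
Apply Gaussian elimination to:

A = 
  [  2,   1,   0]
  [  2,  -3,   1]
Row operations:
R2 → R2 - (1)·R1

Resulting echelon form:
REF = 
  [  2,   1,   0]
  [  0,  -4,   1]

Rank = 2 (number of non-zero pivot rows).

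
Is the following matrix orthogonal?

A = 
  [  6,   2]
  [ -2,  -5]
No

AᵀA = 
  [ 40,  22]
  [ 22,  29]
≠ I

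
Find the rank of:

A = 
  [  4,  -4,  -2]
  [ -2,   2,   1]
rank(A) = 1

Row reduce:
R2 → R2 + (1/2)·R1
REF = 
  [  4,  -4,  -2]
  [  0,   0,   0]
Pivot columns: 1 → 1 pivot.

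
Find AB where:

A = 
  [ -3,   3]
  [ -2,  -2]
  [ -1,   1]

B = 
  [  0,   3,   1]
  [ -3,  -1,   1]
A is 3×2 and B is 2×3, so AB is 3×3. Each entry is (row of A)·(column of B):
AB[1,1] = (-3)(0) + (3)(-3) = -9
AB[1,2] = (-3)(3) + (3)(-1) = -12
AB[1,3] = (-3)(1) + (3)(1) = 0
AB[2,1] = (-2)(0) + (-2)(-3) = 6
AB[2,2] = (-2)(3) + (-2)(-1) = -4
AB[2,3] = (-2)(1) + (-2)(1) = -4
AB[3,1] = (-1)(0) + (1)(-3) = -3
AB[3,2] = (-1)(3) + (1)(-1) = -4
AB[3,3] = (-1)(1) + (1)(1) = 0

AB = 
  [ -9, -12,   0]
  [  6,  -4,  -4]
  [ -3,  -4,   0]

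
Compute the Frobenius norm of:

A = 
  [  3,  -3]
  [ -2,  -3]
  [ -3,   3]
||A||_F = 7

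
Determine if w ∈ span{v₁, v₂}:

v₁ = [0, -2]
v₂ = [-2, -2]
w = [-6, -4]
Yes

Form the augmented matrix and row-reduce:
[v₁|v₂|w] = 
  [  0,  -2,  -6]
  [ -2,  -2,  -4]
Swap R1 ↔ R2
REF = 
  [ -2,  -2,  -4]
  [  0,  -2,  -6]

No row of the form [0 0 | nonzero], so the system is consistent. Back-substitution gives c₁ = -1, c₂ = 3: w = (-1)·v₁ + (3)·v₂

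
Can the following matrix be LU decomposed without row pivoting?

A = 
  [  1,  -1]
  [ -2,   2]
Yes.
A[1,1] = 1 ≠ 0, so Gaussian elimination proceeds without a row swap: multiplier ℓ₂₁ = (-2)/(1) = -2, and U[2,2] = 2 - (-2)(-1) = 0.
L = 
  [  1,   0]
  [ -2,   1]
U = 
  [  1,  -1]
  [  0,   0]
Check row 2 of LU: [(-2)(1), (-2)(-1) + 0] = [-2, 2] = row 2 of A ✓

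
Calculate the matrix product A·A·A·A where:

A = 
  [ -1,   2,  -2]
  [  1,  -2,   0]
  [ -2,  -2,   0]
A^4 = 
  [ 55, -26,  26]
  [-39,  42, -26]
  [  0,   0,  16]

A² = A·A:
A²[1,1] = (-1)(-1) + (2)(1) + (-2)(-2) = 7
A²[1,2] = (-1)(2) + (2)(-2) + (-2)(-2) = -2
A²[1,3] = (-1)(-2) + (2)(0) + (-2)(0) = 2
A²[2,1] = (1)(-1) + (-2)(1) + (0)(-2) = -3
A²[2,2] = (1)(2) + (-2)(-2) + (0)(-2) = 6
A²[2,3] = (1)(-2) + (-2)(0) + (0)(0) = -2
A²[3,1] = (-2)(-1) + (-2)(1) + (0)(-2) = 0
A²[3,2] = (-2)(2) + (-2)(-2) + (0)(-2) = 0
A²[3,3] = (-2)(-2) + (-2)(0) + (0)(0) = 4
A² = 
  [  7,  -2,   2]
  [ -3,   6,  -2]
  [  0,   0,   4]

A^3 = A^2·A:
A^3[1,1] = (7)(-1) + (-2)(1) + (2)(-2) = -13
A^3[1,2] = (7)(2) + (-2)(-2) + (2)(-2) = 14
A^3[1,3] = (7)(-2) + (-2)(0) + (2)(0) = -14
A^3[2,1] = (-3)(-1) + (6)(1) + (-2)(-2) = 13
A^3[2,2] = (-3)(2) + (6)(-2) + (-2)(-2) = -14
A^3[2,3] = (-3)(-2) + (6)(0) + (-2)(0) = 6
A^3[3,1] = (0)(-1) + (0)(1) + (4)(-2) = -8
A^3[3,2] = (0)(2) + (0)(-2) + (4)(-2) = -8
A^3[3,3] = (0)(-2) + (0)(0) + (4)(0) = 0
A^3 = 
  [-13,  14, -14]
  [ 13, -14,   6]
  [ -8,  -8,   0]

A^4 = A^3·A:
A^4[1,1] = (-13)(-1) + (14)(1) + (-14)(-2) = 55
A^4[1,2] = (-13)(2) + (14)(-2) + (-14)(-2) = -26
A^4[1,3] = (-13)(-2) + (14)(0) + (-14)(0) = 26
A^4[2,1] = (13)(-1) + (-14)(1) + (6)(-2) = -39
A^4[2,2] = (13)(2) + (-14)(-2) + (6)(-2) = 42
A^4[2,3] = (13)(-2) + (-14)(0) + (6)(0) = -26
A^4[3,1] = (-8)(-1) + (-8)(1) + (0)(-2) = 0
A^4[3,2] = (-8)(2) + (-8)(-2) + (0)(-2) = 0
A^4[3,3] = (-8)(-2) + (-8)(0) + (0)(0) = 16
A^4 = 
  [ 55, -26,  26]
  [-39,  42, -26]
  [  0,   0,  16]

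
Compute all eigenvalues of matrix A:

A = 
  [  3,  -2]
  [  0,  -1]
tr(A) = 2, det(A) = -3
Characteristic polynomial: λ² - tr(A)λ + det(A) = λ² - 2λ - 3
λ² - 2λ - 3 = (λ + 1)(λ - 3)

λ = 3, -1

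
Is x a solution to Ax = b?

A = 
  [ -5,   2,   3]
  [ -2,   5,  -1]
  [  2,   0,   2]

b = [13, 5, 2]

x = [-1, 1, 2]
Yes

Ax = [13, 5, 2] = b ✓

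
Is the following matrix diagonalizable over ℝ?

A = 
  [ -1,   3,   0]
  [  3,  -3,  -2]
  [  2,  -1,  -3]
Yes

Characteristic polynomial: det(λI - A) = λ³ + 7λ² + 4λ - 8
By the rational root theorem any rational root is an integer dividing 8; none of those is a root, so p(λ) has no rational roots and hence (being an irreducible cubic) no repeated roots.
Discriminant of the cubic: Δ = 5744
Δ > 0 ⇒ three distinct real eigenvalues: λ ≈ -6.136, -1.653, 0.7887
Three distinct real eigenvalues, so A has 3 independent eigenvectors.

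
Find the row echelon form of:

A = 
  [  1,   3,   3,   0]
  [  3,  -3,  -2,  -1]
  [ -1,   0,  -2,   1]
Row operations:
R2 → R2 - (3)·R1
R3 → R3 + (1)·R1
R3 → R3 + (1/4)·R2

Resulting echelon form:
REF = 
  [   1,    3,    3,    0]
  [   0,  -12,  -11,   -1]
  [   0,    0, -7/4,  3/4]

Rank = 3 (number of non-zero pivot rows).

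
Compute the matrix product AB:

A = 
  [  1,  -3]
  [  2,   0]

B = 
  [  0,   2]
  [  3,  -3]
AB = 
  [ -9,  11]
  [  0,   4]

A is 2×2 and B is 2×2, so AB is 2×2. Each entry is (row of A)·(column of B):
AB[1,1] = (1)(0) + (-3)(3) = -9
AB[1,2] = (1)(2) + (-3)(-3) = 11
AB[2,1] = (2)(0) + (0)(3) = 0
AB[2,2] = (2)(2) + (0)(-3) = 4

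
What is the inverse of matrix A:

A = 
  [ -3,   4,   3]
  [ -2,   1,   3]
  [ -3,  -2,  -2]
det(A) = (-3)·((1)(-2) - (3)(-2)) - (4)·((-2)(-2) - (3)(-3)) + (3)·((-2)(-2) - (1)(-3))
  = (-3)(4) - (4)(13) + (3)(7)
  = -43
det(A) = -43 ≠ 0, so A is invertible.

Cofactors Cᵢⱼ = (-1)ⁱ⁺ʲ·Mᵢⱼ:
C = 
  [  4, -13,   7]
  [  2,  15, -18]
  [  9,   3,   5]

adj(A) = Cᵀ:
adj(A) = 
  [  4,   2,   9]
  [-13,  15,   3]
  [  7, -18,   5]

A⁻¹ = (-1/43) · adj(A):
A⁻¹ = 
  [ -4/43,  -2/43,  -9/43]
  [ 13/43, -15/43,  -3/43]
  [ -7/43,  18/43,  -5/43]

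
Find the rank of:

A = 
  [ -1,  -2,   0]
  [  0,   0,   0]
rank(A) = 1

Row reduce:
(no row operations needed)
REF = 
  [ -1,  -2,   0]
  [  0,   0,   0]
Pivot columns: 1 → 1 pivot.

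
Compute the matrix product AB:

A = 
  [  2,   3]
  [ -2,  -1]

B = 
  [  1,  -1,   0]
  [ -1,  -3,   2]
A is 2×2 and B is 2×3, so AB is 2×3. Each entry is (row of A)·(column of B):
AB[1,1] = (2)(1) + (3)(-1) = -1
AB[1,2] = (2)(-1) + (3)(-3) = -11
AB[1,3] = (2)(0) + (3)(2) = 6
AB[2,1] = (-2)(1) + (-1)(-1) = -1
AB[2,2] = (-2)(-1) + (-1)(-3) = 5
AB[2,3] = (-2)(0) + (-1)(2) = -2

AB = 
  [ -1, -11,   6]
  [ -1,   5,  -2]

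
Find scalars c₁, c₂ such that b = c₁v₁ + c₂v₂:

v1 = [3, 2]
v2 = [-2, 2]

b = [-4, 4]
c1 = 0, c2 = 2

b = 0·v1 + 2·v2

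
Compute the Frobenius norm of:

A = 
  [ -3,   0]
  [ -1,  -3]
||A||_F = 4.359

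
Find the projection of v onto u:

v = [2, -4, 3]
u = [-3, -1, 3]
proj_u(v) = [-21/19, -7/19, 21/19]

v·u = (2)(-3) + (-4)(-1) + (3)(3) = 7
u·u = (-3)² + (-1)² + (3)² = 19
proj_u(v) = (v·u / u·u) × u = (7/19) × u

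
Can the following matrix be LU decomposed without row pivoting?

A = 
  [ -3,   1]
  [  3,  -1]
Yes.
A[1,1] = -3 ≠ 0, so Gaussian elimination proceeds without a row swap: multiplier ℓ₂₁ = (3)/(-3) = -1, and U[2,2] = -1 - (-1)(1) = 0.
L = 
  [  1,   0]
  [ -1,   1]
U = 
  [ -3,   1]
  [  0,   0]
Check row 2 of LU: [(-1)(-3), (-1)(1) + 0] = [3, -1] = row 2 of A ✓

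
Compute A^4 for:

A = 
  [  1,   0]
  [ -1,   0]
A² = A·A:
A²[1,1] = (1)(1) + (0)(-1) = 1
A²[1,2] = (1)(0) + (0)(0) = 0
A²[2,1] = (-1)(1) + (0)(-1) = -1
A²[2,2] = (-1)(0) + (0)(0) = 0
A² = 
  [  1,   0]
  [ -1,   0]

A^3 = A^2·A:
A^3[1,1] = (1)(1) + (0)(-1) = 1
A^3[1,2] = (1)(0) + (0)(0) = 0
A^3[2,1] = (-1)(1) + (0)(-1) = -1
A^3[2,2] = (-1)(0) + (0)(0) = 0
A^3 = 
  [  1,   0]
  [ -1,   0]

A^4 = A^3·A:
A^4[1,1] = (1)(1) + (0)(-1) = 1
A^4[1,2] = (1)(0) + (0)(0) = 0
A^4[2,1] = (-1)(1) + (0)(-1) = -1
A^4[2,2] = (-1)(0) + (0)(0) = 0
A^4 = 
  [  1,   0]
  [ -1,   0]

Therefore
A^4 = 
  [  1,   0]
  [ -1,   0]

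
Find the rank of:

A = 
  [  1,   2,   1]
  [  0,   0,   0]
Row reduce:
(no row operations needed)
REF = 
  [  1,   2,   1]
  [  0,   0,   0]
Pivot columns: 1 → 1 pivot.

rank(A) = 1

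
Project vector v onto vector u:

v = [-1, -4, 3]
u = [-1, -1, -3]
proj_u(v) = [4/11, 4/11, 12/11]

v·u = (-1)(-1) + (-4)(-1) + (3)(-3) = -4
u·u = (-1)² + (-1)² + (-3)² = 11
proj_u(v) = (v·u / u·u) × u = (-4/11) × u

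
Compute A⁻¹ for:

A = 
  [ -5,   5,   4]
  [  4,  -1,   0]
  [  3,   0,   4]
det(A) = (-5)·((-1)(4) - (0)(0)) - (5)·((4)(4) - (0)(3)) + (4)·((4)(0) - (-1)(3))
  = (-5)(-4) - (5)(16) + (4)(3)
  = -48
det(A) = -48 ≠ 0, so A is invertible.

Cofactors Cᵢⱼ = (-1)ⁱ⁺ʲ·Mᵢⱼ:
C = 
  [ -4, -16,   3]
  [-20, -32,  15]
  [  4,  16, -15]

adj(A) = Cᵀ:
adj(A) = 
  [ -4, -20,   4]
  [-16, -32,  16]
  [  3,  15, -15]

A⁻¹ = (-1/48) · adj(A):
A⁻¹ = 
  [ 1/12,  5/12, -1/12]
  [  1/3,   2/3,  -1/3]
  [-1/16, -5/16,  5/16]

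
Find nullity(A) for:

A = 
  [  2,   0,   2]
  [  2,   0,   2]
nullity(A) = 2

Row reduce:
R2 → R2 - (1)·R1
REF = 
  [  2,   0,   2]
  [  0,   0,   0]
Pivot columns: 1 → 1 pivot.
rank(A) = 1, so nullity(A) = 3 - 1 = 2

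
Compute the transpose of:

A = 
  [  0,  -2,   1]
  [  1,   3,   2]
Aᵀ = 
  [  0,   1]
  [ -2,   3]
  [  1,   2]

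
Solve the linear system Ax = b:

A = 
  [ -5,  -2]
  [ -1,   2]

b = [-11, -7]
x = [3, -2]

Row reduce the augmented matrix [A|b]:
R2 → R2 - (1/5)·R1
REF = 
  [   -5,    -2,   -11]
  [    0,  12/5, -24/5]

Back-substitution:
x₂ = (-24/5) / (12/5) = -2
x₁ = (-11 - (-2)(-2)) / (-5) = 3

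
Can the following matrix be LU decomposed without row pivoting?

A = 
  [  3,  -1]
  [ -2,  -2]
Yes.
A[1,1] = 3 ≠ 0, so Gaussian elimination proceeds without a row swap: multiplier ℓ₂₁ = (-2)/(3) = -2/3, and U[2,2] = -2 - (-2/3)(-1) = -8/3.
L = 
  [   1,    0]
  [-2/3,    1]
U = 
  [   3,   -1]
  [   0, -8/3]
Check row 2 of LU: [(-2/3)(3), (-2/3)(-1) + (-8/3)] = [-2, -2] = row 2 of A ✓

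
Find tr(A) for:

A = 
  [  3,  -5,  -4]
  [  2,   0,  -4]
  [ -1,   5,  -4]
-1

tr(A) = 3 + 0 + -4 = -1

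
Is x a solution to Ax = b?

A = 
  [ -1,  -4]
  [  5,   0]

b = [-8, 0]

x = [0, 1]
No

Ax = [-4, 0] ≠ b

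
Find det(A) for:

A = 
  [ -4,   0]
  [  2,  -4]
16

For a 2×2 matrix, det = ad - bc = (-4)(-4) - (0)(2) = 16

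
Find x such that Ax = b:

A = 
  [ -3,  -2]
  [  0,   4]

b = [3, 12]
x = [-3, 3]

Row reduce the augmented matrix [A|b]:
(already in echelon form)
REF = 
  [ -3,  -2,   3]
  [  0,   4,  12]

Back-substitution:
x₂ = 12 / 4 = 3
x₁ = (3 - (-2)(3)) / (-3) = -3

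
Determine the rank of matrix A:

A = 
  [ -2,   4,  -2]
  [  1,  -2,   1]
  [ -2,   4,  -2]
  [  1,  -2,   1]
Row reduce:
R2 → R2 + (1/2)·R1
R3 → R3 - (1)·R1
R4 → R4 + (1/2)·R1
REF = 
  [ -2,   4,  -2]
  [  0,   0,   0]
  [  0,   0,   0]
  [  0,   0,   0]
Pivot columns: 1 → 1 pivot.

rank(A) = 1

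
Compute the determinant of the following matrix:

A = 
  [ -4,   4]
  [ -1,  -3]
For a 2×2 matrix, det = ad - bc = (-4)(-3) - (4)(-1) = 16

det(A) = 16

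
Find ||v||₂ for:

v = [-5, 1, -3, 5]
7.746

||v||₂ = √((-5)² + (1)² + (-3)² + (5)²) = √60 = 7.746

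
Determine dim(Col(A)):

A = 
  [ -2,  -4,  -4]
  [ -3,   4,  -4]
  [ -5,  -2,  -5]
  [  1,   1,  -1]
Row reduce:
R2 → R2 - (3/2)·R1
R3 → R3 - (5/2)·R1
R4 → R4 + (1/2)·R1
R3 → R3 - (4/5)·R2
R4 → R4 + (1/10)·R2
R4 → R4 + (14/17)·R3
REF = 
  [  -2,   -4,   -4]
  [   0,   10,    2]
  [   0,    0, 17/5]
  [   0,    0,    0]
Pivot columns: 1, 2, 3 → 3 pivots.
dim(Col(A)) = number of pivot columns = 3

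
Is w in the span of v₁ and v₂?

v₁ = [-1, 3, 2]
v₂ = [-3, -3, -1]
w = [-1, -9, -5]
Yes

Form the augmented matrix and row-reduce:
[v₁|v₂|w] = 
  [ -1,  -3,  -1]
  [  3,  -3,  -9]
  [  2,  -1,  -5]
R2 → R2 + (3)·R1
R3 → R3 + (2)·R1
R3 → R3 - (7/12)·R2
REF = 
  [ -1,  -3,  -1]
  [  0, -12, -12]
  [  0,   0,   0]

No row of the form [0 0 | nonzero], so the system is consistent. Back-substitution gives c₁ = -2, c₂ = 1: w = (-2)·v₁ + (1)·v₂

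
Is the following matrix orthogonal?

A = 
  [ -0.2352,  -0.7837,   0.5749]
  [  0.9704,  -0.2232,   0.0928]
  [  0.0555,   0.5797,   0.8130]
Yes

AᵀA = 
  [  1.0001,  -0.0001,   0]
  [ -0.0001,   1.0001,   0]
  [  0,   0,   1.0001]
≈ I (equal to I up to the 4-dp rounding of the entries)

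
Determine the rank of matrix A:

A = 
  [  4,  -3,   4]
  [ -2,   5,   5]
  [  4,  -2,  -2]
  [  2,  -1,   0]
Row reduce:
R2 → R2 + (1/2)·R1
R3 → R3 - (1)·R1
R4 → R4 - (1/2)·R1
R3 → R3 - (2/7)·R2
R4 → R4 - (1/7)·R2
R4 → R4 - (3/8)·R3
REF = 
  [  4,  -3,   4]
  [  0, 7/2,   7]
  [  0,   0,  -8]
  [  0,   0,   0]
Pivot columns: 1, 2, 3 → 3 pivots.

rank(A) = 3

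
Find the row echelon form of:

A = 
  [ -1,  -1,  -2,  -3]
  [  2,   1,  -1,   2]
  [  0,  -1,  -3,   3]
Row operations:
R2 → R2 + (2)·R1
R3 → R3 - (1)·R2

Resulting echelon form:
REF = 
  [ -1,  -1,  -2,  -3]
  [  0,  -1,  -5,  -4]
  [  0,   0,   2,   7]

Rank = 3 (number of non-zero pivot rows).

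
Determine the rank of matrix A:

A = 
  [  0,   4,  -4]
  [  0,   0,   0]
Row reduce:
(no row operations needed)
REF = 
  [  0,   4,  -4]
  [  0,   0,   0]
Pivot columns: 2 → 1 pivot.

rank(A) = 1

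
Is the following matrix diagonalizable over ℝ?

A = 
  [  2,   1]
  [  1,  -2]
Yes

tr(A) = 0, det(A) = -5
Characteristic polynomial: λ² - tr(A)λ + det(A) = λ² - 5
λ² - 5 = 0  ⇒  λ = (0 ± √((0)² - 4·(-5)))/2 = (0 ± √(20))/2
  = √5,  -√5
Eigenvalues: √5, -√5  (≈ 2.236, -2.236)
The two irrational eigenvalues are distinct (simple), so each has alg. mult. = geom. mult. = 1.
Sum of geometric multiplicities equals n, so A has n independent eigenvectors.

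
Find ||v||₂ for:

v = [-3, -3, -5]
6.557

||v||₂ = √((-3)² + (-3)² + (-5)²) = √43 = 6.557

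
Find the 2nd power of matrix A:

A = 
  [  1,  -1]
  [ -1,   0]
A² = A·A:
A²[1,1] = (1)(1) + (-1)(-1) = 2
A²[1,2] = (1)(-1) + (-1)(0) = -1
A²[2,1] = (-1)(1) + (0)(-1) = -1
A²[2,2] = (-1)(-1) + (0)(0) = 1
A² = 
  [  2,  -1]
  [ -1,   1]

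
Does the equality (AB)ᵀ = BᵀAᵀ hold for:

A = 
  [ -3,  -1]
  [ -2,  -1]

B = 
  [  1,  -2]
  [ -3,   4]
Yes

(AB)ᵀ = 
  [  0,   1]
  [  2,   0]

BᵀAᵀ = 
  [  0,   1]
  [  2,   0]

Both sides are equal — this is the standard identity (AB)ᵀ = BᵀAᵀ, which holds for all A, B.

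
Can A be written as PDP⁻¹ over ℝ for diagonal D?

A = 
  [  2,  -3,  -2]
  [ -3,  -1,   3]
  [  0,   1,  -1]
Yes

Characteristic polynomial: det(λI - A) = λ³ - 15λ - 11
By the rational root theorem any rational root is an integer dividing 11; none of those is a root, so p(λ) has no rational roots and hence (being an irreducible cubic) no repeated roots.
Discriminant of the cubic: Δ = 10233
Δ > 0 ⇒ three distinct real eigenvalues: λ ≈ -3.435, -0.7629, 4.198
Three distinct real eigenvalues, so A has 3 independent eigenvectors.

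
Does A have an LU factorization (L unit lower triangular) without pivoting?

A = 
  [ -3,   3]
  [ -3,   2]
Yes.
A[1,1] = -3 ≠ 0, so Gaussian elimination proceeds without a row swap: multiplier ℓ₂₁ = (-3)/(-3) = 1, and U[2,2] = 2 - (1)(3) = -1.
L = 
  [  1,   0]
  [  1,   1]
U = 
  [ -3,   3]
  [  0,  -1]
Check row 2 of LU: [(1)(-3), (1)(3) + (-1)] = [-3, 2] = row 2 of A ✓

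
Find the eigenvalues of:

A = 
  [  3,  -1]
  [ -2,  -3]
tr(A) = 0, det(A) = -11
Characteristic polynomial: λ² - tr(A)λ + det(A) = λ² - 11
λ² - 11 = 0  ⇒  λ = (0 ± √((0)² - 4·(-11)))/2 = (0 ± √(44))/2
  = √11,  -√11

λ = √11, -√11  (≈ 3.317, -3.317)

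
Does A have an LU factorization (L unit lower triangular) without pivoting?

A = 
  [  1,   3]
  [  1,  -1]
Yes.
A[1,1] = 1 ≠ 0, so Gaussian elimination proceeds without a row swap: multiplier ℓ₂₁ = (1)/(1) = 1, and U[2,2] = -1 - (1)(3) = -4.
L = 
  [  1,   0]
  [  1,   1]
U = 
  [  1,   3]
  [  0,  -4]
Check row 2 of LU: [(1)(1), (1)(3) + (-4)] = [1, -1] = row 2 of A ✓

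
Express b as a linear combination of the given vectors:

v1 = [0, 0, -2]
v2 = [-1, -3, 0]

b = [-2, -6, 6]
c1 = -3, c2 = 2

b = -3·v1 + 2·v2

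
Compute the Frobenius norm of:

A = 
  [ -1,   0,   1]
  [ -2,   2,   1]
||A||_F = 3.317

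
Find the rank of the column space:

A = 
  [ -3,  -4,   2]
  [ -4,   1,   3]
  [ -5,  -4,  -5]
Row reduce:
R2 → R2 - (4/3)·R1
R3 → R3 - (5/3)·R1
R3 → R3 - (8/19)·R2
REF = 
  [     -3,      -4,       2]
  [      0,    19/3,     1/3]
  [      0,       0, -161/19]
Pivot columns: 1, 2, 3 → 3 pivots.
dim(Col(A)) = number of pivot columns = 3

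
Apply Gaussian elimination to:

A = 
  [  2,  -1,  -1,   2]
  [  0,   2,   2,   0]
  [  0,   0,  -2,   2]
Row operations:
No row operations needed (already in echelon form).

Resulting echelon form:
REF = 
  [  2,  -1,  -1,   2]
  [  0,   2,   2,   0]
  [  0,   0,  -2,   2]

Rank = 3 (number of non-zero pivot rows).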